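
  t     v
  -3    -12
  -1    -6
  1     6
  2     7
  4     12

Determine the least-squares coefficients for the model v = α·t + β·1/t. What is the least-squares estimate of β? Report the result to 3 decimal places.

Compute the Gram sums: Σt·t = 31, Σt·1/t = 5, Σ1/t·1/t = 349/144.
Right-hand side: Σt·v = 110, Σ1/t·v = 45/2.
Eliminating β: (349/144)·(row 1) − 5·(row 2) gives (7219/144)·α = (349/144)·110 − 5·(45/2) = 11095/72, so α = 22190/7219.
Then β = ((45/2) − 5·(22190/7219))/(349/144) = 21240/7219.

β = 2.942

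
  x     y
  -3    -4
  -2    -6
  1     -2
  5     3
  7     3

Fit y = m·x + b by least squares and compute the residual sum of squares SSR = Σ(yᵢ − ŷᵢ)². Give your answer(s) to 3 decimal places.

Forming AᵀA = [[88, 8]; [8, 5]] and Aᵀy = [58, -6]ᵀ gives AᵀA·[m, b]ᵀ = Aᵀy.
Determinant 88·5 − 8² = 376.
m = (58·5 − 8·(-6))/376 = 169/188; b = (88·(-6) − 8·58)/376 = -124/47.
Residuals: 251/188, -147/94, -49/188, 215/188, -123/188; SSR = 567/94.

SSR = 6.032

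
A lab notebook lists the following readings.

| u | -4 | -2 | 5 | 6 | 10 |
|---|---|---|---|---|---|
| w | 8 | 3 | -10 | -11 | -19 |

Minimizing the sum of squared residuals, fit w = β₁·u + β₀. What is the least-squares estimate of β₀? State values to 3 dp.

β₀ = -0.131

AᵀA·[β₁, β₀]ᵀ = Aᵀw reads: 181·β₁ + 15·β₀ = -344;  15·β₁ + 5·β₀ = -29.
(Σu·u = 181, Σu = 15, Σ1 = 5, Σu·w = -344, Σw = -29.)
Δ = 181·5 − 15² = 680.
β₁ = ((-344)·5 − 15·(-29))/680 = -257/136; β₀ = (181·(-29) − 15·(-344))/680 = -89/680.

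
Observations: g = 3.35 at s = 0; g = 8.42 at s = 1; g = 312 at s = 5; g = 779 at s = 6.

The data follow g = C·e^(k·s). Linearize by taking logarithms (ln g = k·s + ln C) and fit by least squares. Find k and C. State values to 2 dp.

k = 0.91, C = 3.37

Taking logs, ln g = k·s + ln C, so regress ln g on s.
Sums: Σs = 12.0000, Σ(s)² = 62.0000, Σln g = 15.7406, Σs·ln g = 70.7937.
Normal system: [[62.0000, 12.0000]; [12.0000, 4]]·[k, ln C]ᵀ = [70.7937, 15.7406]ᵀ.
Δ = 62.0000·4 − (12.0000)² = 104.0000; k = (70.7937·4 − 12.0000·15.7406)/104.0000 = 0.90661, ln C = (62.0000·15.7406 − 12.0000·70.7937)/104.0000 = 1.21531, so C = exp(1.21531) = 3.37133.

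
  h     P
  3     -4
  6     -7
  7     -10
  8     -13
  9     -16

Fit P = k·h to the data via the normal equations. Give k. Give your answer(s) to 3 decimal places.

k = -1.556

Compute the Gram sums: Σh·h = 239.
And Σh·P = -372.
MᵀM·[k]ᵀ = MᵀP becomes [[239]]·[k]ᵀ = [-372]ᵀ.
Hence k = -372 / 239 ≈ -1.55649.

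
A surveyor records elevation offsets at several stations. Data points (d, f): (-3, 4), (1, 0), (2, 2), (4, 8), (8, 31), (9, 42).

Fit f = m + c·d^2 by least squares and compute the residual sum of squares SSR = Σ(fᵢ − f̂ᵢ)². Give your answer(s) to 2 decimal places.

With design matrix M, MᵀM = [[6, 175]; [175, 11011]] and Mᵀf = [87, 5558]ᵀ.
Eliminating c: 11011·(row 1) − 175·(row 2) gives 35441·m = 11011·87 − 175·5558 = -14693, so m = -2099/5063.
Then c = (5558 − 175·(-2099/5063))/11011 = 2589/5063.
Residuals: -950/5063, -490/5063, 1869/5063, 1179/5063, -6644/5063, 5036/5063; SSR = 14918/5063.

SSR = 2.95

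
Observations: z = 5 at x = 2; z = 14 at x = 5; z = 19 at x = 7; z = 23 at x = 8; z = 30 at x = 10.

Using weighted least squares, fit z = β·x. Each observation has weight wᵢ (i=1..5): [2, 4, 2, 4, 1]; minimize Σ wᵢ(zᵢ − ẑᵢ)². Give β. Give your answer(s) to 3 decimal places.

Entries of MᵀWM: Σwᵢ·x·x = 562.
Moment sums: Σwᵢ·x·z = 1602.
Normal equations: [[562]]·[β]ᵀ = [1602]ᵀ.
β = 1602/562 = 2.85053.

β = 2.851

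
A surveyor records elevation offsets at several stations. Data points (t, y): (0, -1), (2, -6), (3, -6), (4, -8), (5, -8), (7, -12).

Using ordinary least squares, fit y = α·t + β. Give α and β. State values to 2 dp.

α = -1.44, β = -1.79

The normal equations are: 103·α + 21·β = -186;  21·α + 6·β = -41.
Eliminating β: 6·(row 1) − 21·(row 2) gives 177·α = 6·(-186) − 21·(-41) = -255, so α = -85/59.
Then β = ((-41) − 21·(-85/59))/6 = -317/177.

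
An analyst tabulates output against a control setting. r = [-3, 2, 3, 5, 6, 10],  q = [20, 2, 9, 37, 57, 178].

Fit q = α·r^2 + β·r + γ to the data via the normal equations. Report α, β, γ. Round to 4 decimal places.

Forming XᵀX = [[12099, 1349, 183]; [1349, 183, 23]; [183, 23, 6]] and Xᵀq = [21046, 2278, 303]ᵀ gives XᵀX·[α, β, γ]ᵀ = Xᵀq.
Row-reducing yields α = 1189579/596460, β = -73325/39764, γ = -972371/298230.

α = 1.9944, β = -1.8440, γ = -3.2605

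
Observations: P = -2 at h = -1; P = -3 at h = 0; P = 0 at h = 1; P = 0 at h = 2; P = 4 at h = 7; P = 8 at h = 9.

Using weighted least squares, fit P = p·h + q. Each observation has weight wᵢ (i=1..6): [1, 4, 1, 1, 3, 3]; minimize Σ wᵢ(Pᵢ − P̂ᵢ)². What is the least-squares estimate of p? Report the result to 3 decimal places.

p = 1.067

Forming XᵀWX = [[396, 50]; [50, 13]] and XᵀWP = [302, 22]ᵀ gives XᵀWX·[p, q]ᵀ = XᵀWP.
Determinant 396·13 − 50² = 2648.
p = (302·13 − 50·22)/2648 = 1413/1324; q = (396·22 − 50·302)/2648 = -1597/662.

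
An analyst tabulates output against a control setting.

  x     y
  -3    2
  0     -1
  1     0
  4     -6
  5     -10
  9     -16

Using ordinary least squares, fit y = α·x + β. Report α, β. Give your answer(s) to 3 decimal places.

Normal-equation sums: Σx·x = 132, Σx = 16, Σ1 = 6.
Right-hand side: Σx·y = -224, Σy = -31.
Normal equations: [[132, 16]; [16, 6]]·[α, β]ᵀ = [-224, -31]ᵀ.
det = 132·6 − 16² = 536.
α = ((-224)·6 − 16·(-31))/536 = -106/67; β = (132·(-31) − 16·(-224))/536 = -127/134.

α = -1.582, β = -0.948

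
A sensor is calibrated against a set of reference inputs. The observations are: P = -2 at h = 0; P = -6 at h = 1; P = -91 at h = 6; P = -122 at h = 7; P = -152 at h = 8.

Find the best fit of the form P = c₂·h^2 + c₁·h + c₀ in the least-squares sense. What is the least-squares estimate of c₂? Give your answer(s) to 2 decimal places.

c₂ = -1.96

Normal-equation sums: Σh^2·h^2 = 7794, Σh^2·h = 1072, Σh^2 = 150, Σh·h = 150, Σh = 22, Σ1 = 5.
Right-hand side: Σh^2·P = -18988, Σh·P = -2622, ΣP = -373.
Inverting the 3×3 Gram matrix, [c₂, c₁, c₀]ᵀ = [-13455/6871, -22474/6871, -10041/6871]ᵀ.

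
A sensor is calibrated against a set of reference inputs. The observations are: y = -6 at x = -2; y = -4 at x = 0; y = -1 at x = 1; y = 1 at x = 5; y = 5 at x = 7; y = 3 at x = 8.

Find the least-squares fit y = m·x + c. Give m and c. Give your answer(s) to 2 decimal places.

MᵀM·[m, c]ᵀ = Mᵀy reads: 143·m + 19·c = 75;  19·m + 6·c = -2.
Eliminating c: 6·(row 1) − 19·(row 2) gives 497·m = 6·75 − 19·(-2) = 488, so m = 488/497.
Then c = ((-2) − 19·(488/497))/6 = -1711/497.

m = 0.98, c = -3.44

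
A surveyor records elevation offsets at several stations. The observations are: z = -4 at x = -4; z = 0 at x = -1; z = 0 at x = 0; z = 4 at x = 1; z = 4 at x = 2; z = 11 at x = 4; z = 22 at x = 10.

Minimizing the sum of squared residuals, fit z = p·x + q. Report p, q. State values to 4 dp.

p = 1.9465, q = 1.9489

From the data, Σx·x = 138, Σx = 12, Σ1 = 7.
And Σx·z = 292, Σz = 37.
det = 138·7 − 12² = 822.
p = (292·7 − 12·37)/822 = 800/411; q = (138·37 − 12·292)/822 = 267/137.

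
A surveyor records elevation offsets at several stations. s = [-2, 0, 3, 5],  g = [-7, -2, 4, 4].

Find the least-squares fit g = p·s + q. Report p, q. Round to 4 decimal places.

Entries of XᵀX: Σs·s = 38, Σs = 6, Σ1 = 4.
For Xᵀg: Σs·g = 46, Σg = -1.
XᵀX·[p, q]ᵀ = Xᵀg becomes [[38, 6]; [6, 4]]·[p, q]ᵀ = [46, -1]ᵀ.
Eliminating q: 4·(row 1) − 6·(row 2) gives 116·p = 4·46 − 6·(-1) = 190, so p = 95/58.
Then q = ((-1) − 6·(95/58))/4 = -157/58.

p = 1.6379, q = -2.7069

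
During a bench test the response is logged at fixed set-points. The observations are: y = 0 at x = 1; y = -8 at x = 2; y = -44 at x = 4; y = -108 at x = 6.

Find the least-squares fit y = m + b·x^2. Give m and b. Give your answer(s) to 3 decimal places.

The normal equations are: 4·m + 57·b = -160;  57·m + 1569·b = -4624.
Determinant 4·1569 − 57² = 3027.
m = ((-160)·1569 − 57·(-4624))/3027 = 4176/1009; b = (4·(-4624) − 57·(-160))/3027 = -9376/3027.

m = 4.139, b = -3.097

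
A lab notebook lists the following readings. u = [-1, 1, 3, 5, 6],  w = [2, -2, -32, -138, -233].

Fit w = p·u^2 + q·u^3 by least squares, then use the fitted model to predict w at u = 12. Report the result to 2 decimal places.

ŵ = -1774.72

Sums needed: Σu^2·u^2 = 2004, Σu^2·u^3 = 11144, Σu^3·u^3 = 63012.
Moment sums: Σu^2·w = -12126, Σu^3·w = -68446.
Normal equations: [[2004, 11144]; [11144, 63012]]·[p, q]ᵀ = [-12126, -68446]ᵀ.
Δ = 2004·63012 − 11144² = 2087312.
p = ((-12126)·63012 − 11144·(-68446))/2087312 = -165161/260914; q = (2004·(-68446) − 11144·(-12126))/2087312 = -254205/260914.
At u = 12: ŵ = (-165161/260914)·(144) + (-254205/260914)·(1728) = -231524712/130457.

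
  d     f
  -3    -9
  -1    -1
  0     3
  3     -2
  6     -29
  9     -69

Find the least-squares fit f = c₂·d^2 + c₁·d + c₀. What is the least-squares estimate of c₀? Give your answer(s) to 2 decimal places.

Forming XᵀX = [[8020, 944, 136]; [944, 136, 14]; [136, 14, 6]] and Xᵀf = [-6733, -773, -107]ᵀ gives XᵀX·[c₂, c₁, c₀]ᵀ = Xᵀf.
Solving the 3×3 system (Gaussian elimination) gives c₂ = -11717/11748, c₁ = 2890/2937, c₀ = 441/178.

c₀ = 2.48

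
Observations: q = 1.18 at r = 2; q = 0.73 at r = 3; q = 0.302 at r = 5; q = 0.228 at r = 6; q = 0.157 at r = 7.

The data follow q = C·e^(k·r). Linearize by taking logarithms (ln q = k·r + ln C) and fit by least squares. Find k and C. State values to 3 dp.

k = -0.402, C = 2.497

Taking logs, ln q = k·r + ln C, so regress ln q on r.
Σr = 23.0000, Σ(r)² = 123.0000, Σln q = -4.6764, Σr·ln q = -28.4308.
Equations: 123.0000·k + 23.0000·ln C = -28.4308;  23.0000·k + 5·ln C = -4.6764.
Solving (det = 86.0000): k = -0.40227, ln C = 0.91518, so C = exp(0.91518) = 2.49721.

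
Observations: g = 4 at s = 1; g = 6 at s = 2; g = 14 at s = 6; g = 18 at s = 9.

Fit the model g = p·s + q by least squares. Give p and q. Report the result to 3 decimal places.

p = 1.780, q = 2.488

Forming AᵀA = [[122, 18]; [18, 4]] and Aᵀg = [262, 42]ᵀ gives AᵀA·[p, q]ᵀ = Aᵀg.
Eliminating q: 4·(row 1) − 18·(row 2) gives 164·p = 4·262 − 18·42 = 292, so p = 73/41.
Then q = (42 − 18·(73/41))/4 = 102/41.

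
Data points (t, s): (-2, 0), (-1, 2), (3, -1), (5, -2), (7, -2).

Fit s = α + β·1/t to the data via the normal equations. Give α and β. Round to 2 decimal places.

α = -1.05, β = -2.73

Forming XᵀX = [[5, -173/210]; [-173/210, 62689/44100]] and Xᵀs = [-3, -317/105]ᵀ gives XᵀX·[α, β]ᵀ = Xᵀs.
Determinant 5·(62689/44100) − (-173/210)² = 70879/11025.
α = ((-3)·(62689/44100) − (-173/210)·(-317/105))/(70879/11025) = -297749/283516; β = (5·(-317/105) − (-173/210)·(-3))/(70879/11025) = -387345/141758.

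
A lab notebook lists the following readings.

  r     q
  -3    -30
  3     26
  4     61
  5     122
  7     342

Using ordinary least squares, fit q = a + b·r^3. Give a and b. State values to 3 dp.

a = -2.607, b = 1.004

Normal-equation sums: Σ1 = 5, Σr^3 = 532, Σr^3·r^3 = 138828.
Moment sums: Σq = 521, Σr^3·q = 137972.
So AᵀA·[a, b]ᵀ = Aᵀq: [[5, 532]; [532, 138828]]·[a, b]ᵀ = [521, 137972]ᵀ.
Eliminating b: 138828·(row 1) − 532·(row 2) gives 411116·a = 138828·521 − 532·137972 = -1071716, so a = -267929/102779.
Then b = (137972 − 532·(-267929/102779))/138828 = 103172/102779.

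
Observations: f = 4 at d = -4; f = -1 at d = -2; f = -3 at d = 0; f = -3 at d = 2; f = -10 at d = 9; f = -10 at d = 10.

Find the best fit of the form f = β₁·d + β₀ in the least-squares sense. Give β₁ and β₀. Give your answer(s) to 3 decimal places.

Forming AᵀA = [[205, 15]; [15, 6]] and Aᵀf = [-210, -23]ᵀ gives AᵀA·[β₁, β₀]ᵀ = Aᵀf.
Determinant 205·6 − 15² = 1005.
β₁ = ((-210)·6 − 15·(-23))/1005 = -61/67; β₀ = (205·(-23) − 15·(-210))/1005 = -313/201.

β₁ = -0.910, β₀ = -1.557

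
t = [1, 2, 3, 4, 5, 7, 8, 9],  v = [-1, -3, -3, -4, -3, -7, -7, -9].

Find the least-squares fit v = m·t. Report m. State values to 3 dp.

Compute the Gram sums: Σt·t = 249.
For Xᵀv: Σt·v = -233.
XᵀX·[m]ᵀ = Xᵀv becomes [[249]]·[m]ᵀ = [-233]ᵀ.
m = (-233)/249 = -0.935743.

m = -0.936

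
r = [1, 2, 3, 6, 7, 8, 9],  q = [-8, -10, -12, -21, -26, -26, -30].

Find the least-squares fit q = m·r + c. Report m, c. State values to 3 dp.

Normal-equation sums: Σr·r = 244, Σr = 36, Σ1 = 7.
Right-hand side: Σr·q = -850, Σq = -133.
Normal equations: [[244, 36]; [36, 7]]·[m, c]ᵀ = [-850, -133]ᵀ.
Δ = 244·7 − 36² = 412.
m = ((-850)·7 − 36·(-133))/412 = -581/206; c = (244·(-133) − 36·(-850))/412 = -463/103.

m = -2.820, c = -4.495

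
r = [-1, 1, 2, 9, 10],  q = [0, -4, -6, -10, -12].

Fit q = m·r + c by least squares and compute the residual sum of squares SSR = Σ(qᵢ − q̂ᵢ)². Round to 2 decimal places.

Entries of MᵀM: Σr·r = 187, Σr = 21, Σ1 = 5.
Right-hand side: Σr·q = -226, Σq = -32.
Normal equations: [[187, 21]; [21, 5]]·[m, c]ᵀ = [-226, -32]ᵀ.
Eliminating c: 5·(row 1) − 21·(row 2) gives 494·m = 5·(-226) − 21·(-32) = -458, so m = -229/247.
Then c = ((-32) − 21·(-229/247))/5 = -619/247.
Residuals: 30/19, -140/247, -405/247, 210/247, -55/247; SSR = 1550/247.

SSR = 6.28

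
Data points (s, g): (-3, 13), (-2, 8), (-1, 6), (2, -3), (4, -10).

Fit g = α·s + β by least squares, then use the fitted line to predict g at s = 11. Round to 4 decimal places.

Forming XᵀX = [[34, 0]; [0, 5]] and Xᵀg = [-107, 14]ᵀ gives XᵀX·[α, β]ᵀ = Xᵀg.
det = 34·5 − 0² = 170.
α = ((-107)·5 − 0·14)/170 = -107/34; β = (34·14 − 0·(-107))/170 = 14/5.
At s = 11: ĝ = (-107/34)·(11) + (14/5)·(1) = -5409/170.

ĝ = -31.8176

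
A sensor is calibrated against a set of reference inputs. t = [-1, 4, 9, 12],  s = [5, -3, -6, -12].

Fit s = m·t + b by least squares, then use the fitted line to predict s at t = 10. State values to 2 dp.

ŝ = -8.86

Normal-equation sums: Σt·t = 242, Σt = 24, Σ1 = 4.
Right-hand side: Σt·s = -215, Σs = -16.
AᵀA·[m, b]ᵀ = Aᵀs becomes [[242, 24]; [24, 4]]·[m, b]ᵀ = [-215, -16]ᵀ.
Δ = 242·4 − 24² = 392.
m = ((-215)·4 − 24·(-16))/392 = -17/14; b = (242·(-16) − 24·(-215))/392 = 23/7.
At t = 10: ŝ = (-17/14)·(10) + (23/7)·(1) = -62/7.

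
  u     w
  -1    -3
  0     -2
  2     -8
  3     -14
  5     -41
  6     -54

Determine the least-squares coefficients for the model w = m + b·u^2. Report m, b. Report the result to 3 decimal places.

Setting ∂/∂m … = 0 gives: 6·m + 75·b = -122;  75·m + 2019·b = -3130.
Determinant 6·2019 − 75² = 6489.
m = ((-122)·2019 − 75·(-3130))/6489 = -3856/2163; b = (6·(-3130) − 75·(-122))/6489 = -1070/721.

m = -1.783, b = -1.484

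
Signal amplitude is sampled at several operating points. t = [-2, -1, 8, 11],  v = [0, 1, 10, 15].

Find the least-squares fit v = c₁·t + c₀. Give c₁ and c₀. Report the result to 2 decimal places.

Forming MᵀM = [[190, 16]; [16, 4]] and Mᵀv = [244, 26]ᵀ gives MᵀM·[c₁, c₀]ᵀ = Mᵀv.
Eliminating c₀: 4·(row 1) − 16·(row 2) gives 504·c₁ = 4·244 − 16·26 = 560, so c₁ = 10/9.
Then c₀ = (26 − 16·(10/9))/4 = 37/18.

c₁ = 1.11, c₀ = 2.06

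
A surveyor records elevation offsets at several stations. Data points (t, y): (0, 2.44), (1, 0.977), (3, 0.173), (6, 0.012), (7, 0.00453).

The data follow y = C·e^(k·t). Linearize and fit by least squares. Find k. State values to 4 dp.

k = -0.8926

Linearized form: ln y = k·t + ln C. From the 5 transformed points,
XᵀX = [[95.0000, 17.0000]; [17.0000, 5]], rhs = [-69.6030, -10.7056]ᵀ  (here Σt = 17.0000, Σ(t)² = 95.0000, Σln y = -10.7056, Σt·ln y = -69.6030).
Solving (det = 186.0000): k = -0.89258, ln C = 0.89364.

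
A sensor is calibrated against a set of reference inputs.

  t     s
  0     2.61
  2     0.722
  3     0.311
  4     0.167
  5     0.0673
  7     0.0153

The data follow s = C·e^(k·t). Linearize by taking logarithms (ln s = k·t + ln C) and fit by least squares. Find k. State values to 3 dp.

k = -0.741

Let Y = ln s. Fitting Y = k·t + ln C by least squares:
Over the data: Σt = 21.0000, Σ(t)² = 103.0000, Σln s = -9.2026, Σt·ln s = -54.0667.
Normal system: [[103.0000, 21.0000]; [21.0000, 6]]·[k, ln C]ᵀ = [-54.0667, -9.2026]ᵀ.
Solving (det = 177.0000): k = -0.74093, ln C = 1.05951.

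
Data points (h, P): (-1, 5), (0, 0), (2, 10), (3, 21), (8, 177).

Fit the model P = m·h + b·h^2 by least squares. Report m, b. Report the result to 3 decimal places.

m = -1.620, b = 2.968

The normal system XᵀX·[m, b]ᵀ = XᵀP is [[78, 546]; [546, 4194]]·[m, b]ᵀ = [1494, 11562]ᵀ.
Eliminating b: 4194·(row 1) − 546·(row 2) gives 29016·m = 4194·1494 − 546·11562 = -47016, so m = -653/403.
Then b = (11562 − 546·(-653/403))/4194 = 92/31.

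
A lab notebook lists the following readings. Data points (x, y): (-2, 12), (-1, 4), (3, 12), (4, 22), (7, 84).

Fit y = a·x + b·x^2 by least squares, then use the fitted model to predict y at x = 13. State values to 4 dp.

Setting ∂/∂a … = 0 gives: 79·a + 425·b = 684;  425·a + 2755·b = 4628.
Eliminating b: 2755·(row 1) − 425·(row 2) gives 37020·a = 2755·684 − 425·4628 = -82480, so a = -4124/1851.
Then b = (4628 − 425·(-4124/1851))/2755 = 18728/9255.
At x = 13: ŷ = (-4124/1851)·(13) + (18728/9255)·(169) = 2896972/9255.

ŷ = 313.0170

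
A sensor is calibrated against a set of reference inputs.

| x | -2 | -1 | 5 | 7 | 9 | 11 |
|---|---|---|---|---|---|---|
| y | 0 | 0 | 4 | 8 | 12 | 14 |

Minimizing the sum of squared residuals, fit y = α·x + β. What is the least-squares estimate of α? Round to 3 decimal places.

α = 1.096

Sums needed: Σx·x = 281, Σx = 29, Σ1 = 6.
Moment sums: Σx·y = 338, Σy = 38.
AᵀA·[α, β]ᵀ = Aᵀy becomes [[281, 29]; [29, 6]]·[α, β]ᵀ = [338, 38]ᵀ.
Eliminating β: 6·(row 1) − 29·(row 2) gives 845·α = 6·338 − 29·38 = 926, so α = 926/845.
Then β = (38 − 29·(926/845))/6 = 876/845.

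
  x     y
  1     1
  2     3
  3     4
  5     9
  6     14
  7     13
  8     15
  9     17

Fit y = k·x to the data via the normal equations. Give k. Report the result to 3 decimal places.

The normal system AᵀA·[k]ᵀ = Aᵀy is [[269]]·[k]ᵀ = [512]ᵀ.
Hence k = 512 / 269 ≈ 1.90335.

k = 1.903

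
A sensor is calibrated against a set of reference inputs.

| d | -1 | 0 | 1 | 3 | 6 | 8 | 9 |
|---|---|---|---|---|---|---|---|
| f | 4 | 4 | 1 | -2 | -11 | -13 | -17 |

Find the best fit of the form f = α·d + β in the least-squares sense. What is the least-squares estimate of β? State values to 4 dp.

β = 3.1497

Forming MᵀM = [[192, 26]; [26, 7]] and Mᵀf = [-332, -34]ᵀ gives MᵀM·[α, β]ᵀ = Mᵀf.
det = 192·7 − 26² = 668.
α = ((-332)·7 − 26·(-34))/668 = -360/167; β = (192·(-34) − 26·(-332))/668 = 526/167.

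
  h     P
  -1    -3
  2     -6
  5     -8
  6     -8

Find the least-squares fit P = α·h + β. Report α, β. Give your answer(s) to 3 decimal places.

Sums needed: Σh·h = 66, Σh = 12, Σ1 = 4.
Moment sums: Σh·P = -97, ΣP = -25.
AᵀA·[α, β]ᵀ = AᵀP becomes [[66, 12]; [12, 4]]·[α, β]ᵀ = [-97, -25]ᵀ.
Δ = 66·4 − 12² = 120.
α = ((-97)·4 − 12·(-25))/120 = -11/15; β = (66·(-25) − 12·(-97))/120 = -81/20.

α = -0.733, β = -4.050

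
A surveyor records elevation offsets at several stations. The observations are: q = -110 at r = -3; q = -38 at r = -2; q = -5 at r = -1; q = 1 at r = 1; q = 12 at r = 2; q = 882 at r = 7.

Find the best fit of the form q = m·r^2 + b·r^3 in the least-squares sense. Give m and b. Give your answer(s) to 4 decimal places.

From the data, Σr^2·r^2 = 2516, Σr^2·r^3 = 16564, Σr^3·r^3 = 118508.
Right-hand side: Σr^2·q = 42120, Σr^3·q = 305902.
So XᵀX·[m, b]ᵀ = Xᵀq: [[2516, 16564]; [16564, 118508]]·[m, b]ᵀ = [42120, 305902]ᵀ.
det = 2516·118508 − 16564² = 23800032.
m = (42120·118508 − 16564·305902)/23800032 = -9425471/2975004; b = (2516·305902 − 16564·42120)/23800032 = 8996719/2975004.

m = -3.1682, b = 3.0241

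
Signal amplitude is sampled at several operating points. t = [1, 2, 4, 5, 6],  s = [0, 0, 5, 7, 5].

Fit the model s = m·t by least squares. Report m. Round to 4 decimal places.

m = 1.0366

Compute the Gram sums: Σt·t = 82.
For Mᵀs: Σt·s = 85.
So MᵀM·[m]ᵀ = Mᵀs: [[82]]·[m]ᵀ = [85]ᵀ.
Hence m = 85 / 82 ≈ 1.03659.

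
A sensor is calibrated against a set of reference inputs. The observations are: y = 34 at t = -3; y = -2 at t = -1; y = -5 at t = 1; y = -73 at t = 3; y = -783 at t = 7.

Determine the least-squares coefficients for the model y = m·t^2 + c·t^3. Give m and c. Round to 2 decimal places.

With design matrix M, MᵀM = [[2565, 16807]; [16807, 119109]] and Mᵀy = [-38725, -271461]ᵀ.
Determinant 2565·119109 − 16807² = 23039336.
m = ((-38725)·119109 − 16807·(-271461))/23039336 = -25025499/11519668; c = (2565·(-271461) − 16807·(-38725))/23039336 = -22723195/11519668.

m = -2.17, c = -1.97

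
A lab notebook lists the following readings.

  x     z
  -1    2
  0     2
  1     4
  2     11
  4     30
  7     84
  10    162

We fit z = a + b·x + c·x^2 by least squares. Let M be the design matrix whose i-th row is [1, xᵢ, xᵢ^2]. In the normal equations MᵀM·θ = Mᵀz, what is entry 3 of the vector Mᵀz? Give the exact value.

Entry 3 ↔ basis x^2, so (Mᵀz)_{3} = Σᵢ (x^2)·zᵢ = (1)·(2) + (0)·(2) + (1)·(4) + (4)·(11) + (16)·(30) + (49)·(84) + (100)·(162) = 20846.

20846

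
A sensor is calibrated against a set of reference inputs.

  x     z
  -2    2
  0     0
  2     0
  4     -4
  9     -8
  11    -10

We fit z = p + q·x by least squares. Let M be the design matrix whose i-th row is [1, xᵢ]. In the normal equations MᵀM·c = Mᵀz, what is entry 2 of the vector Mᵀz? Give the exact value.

-202

Entry 2 ↔ basis x, so (Mᵀz)_{2} = Σᵢ (x)·zᵢ = (-2)·(2) + (0)·(0) + (2)·(0) + (4)·(-4) + (9)·(-8) + (11)·(-10) = -202.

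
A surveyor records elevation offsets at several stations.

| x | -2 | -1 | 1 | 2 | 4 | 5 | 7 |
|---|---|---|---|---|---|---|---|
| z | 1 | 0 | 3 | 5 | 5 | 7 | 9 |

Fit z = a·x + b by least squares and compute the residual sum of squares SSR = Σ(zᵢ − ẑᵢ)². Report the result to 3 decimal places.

From the data, Σx·x = 100, Σx = 16, Σ1 = 7.
And Σx·z = 129, Σz = 30.
Δ = 100·7 − 16² = 444.
a = (129·7 − 16·30)/444 = 141/148; b = (100·30 − 16·129)/444 = 78/37.
Residuals: 59/74, -171/148, -9/148, 73/74, -34/37, 19/148, 33/148; SSR = 571/148.

SSR = 3.858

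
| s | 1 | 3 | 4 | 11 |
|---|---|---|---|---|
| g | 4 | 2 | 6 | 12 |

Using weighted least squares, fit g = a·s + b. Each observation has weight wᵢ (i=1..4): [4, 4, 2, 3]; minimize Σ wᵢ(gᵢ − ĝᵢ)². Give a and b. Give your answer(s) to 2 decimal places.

a = 0.91, b = 1.55

The normal equations are: 435·a + 57·b = 484;  57·a + 13·b = 72.
det = 435·13 − 57² = 2406.
a = (484·13 − 57·72)/2406 = 1094/1203; b = (435·72 − 57·484)/2406 = 622/401.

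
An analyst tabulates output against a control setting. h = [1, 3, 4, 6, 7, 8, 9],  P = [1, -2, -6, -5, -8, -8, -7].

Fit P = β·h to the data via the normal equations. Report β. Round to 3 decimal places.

Compute the Gram sums: Σh·h = 256.
And Σh·P = -242.
Hence β = -242 / 256 ≈ -0.945312.

β = -0.945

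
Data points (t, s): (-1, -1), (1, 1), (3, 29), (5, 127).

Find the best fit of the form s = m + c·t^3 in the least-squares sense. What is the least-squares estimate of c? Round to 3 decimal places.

c = 1.014

Sums needed: Σ1 = 4, Σt^3 = 152, Σt^3·t^3 = 16356.
Right-hand side: Σs = 156, Σt^3·s = 16660.
XᵀX·[m, c]ᵀ = Xᵀs becomes [[4, 152]; [152, 16356]]·[m, c]ᵀ = [156, 16660]ᵀ.
Determinant 4·16356 − 152² = 42320.
m = (156·16356 − 152·16660)/42320 = 1201/2645; c = (4·16660 − 152·156)/42320 = 2683/2645.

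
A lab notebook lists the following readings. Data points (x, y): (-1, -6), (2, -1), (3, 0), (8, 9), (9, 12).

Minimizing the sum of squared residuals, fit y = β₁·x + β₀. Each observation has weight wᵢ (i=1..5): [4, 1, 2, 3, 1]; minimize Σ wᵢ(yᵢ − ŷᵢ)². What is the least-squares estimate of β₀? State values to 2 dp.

With design matrix M, MᵀWM = [[299, 37]; [37, 11]] and MᵀWy = [346, 14]ᵀ.
Eliminating β₀: 11·(row 1) − 37·(row 2) gives 1920·β₁ = 11·346 − 37·14 = 3288, so β₁ = 137/80.
Then β₀ = (14 − 37·(137/80))/11 = -359/80.

β₀ = -4.49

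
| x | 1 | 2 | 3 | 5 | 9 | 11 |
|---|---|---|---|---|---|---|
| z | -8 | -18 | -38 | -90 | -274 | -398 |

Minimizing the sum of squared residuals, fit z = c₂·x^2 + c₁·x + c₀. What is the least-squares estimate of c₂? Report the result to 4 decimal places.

From the data, Σx^2·x^2 = 21925, Σx^2·x = 2221, Σx^2 = 241, Σx·x = 241, Σx = 31, Σ1 = 6.
For Aᵀz: Σx^2·z = -73024, Σx·z = -7452, Σz = -826.
So AᵀA·[c₂, c₁, c₀]ᵀ = Aᵀz: [[21925, 2221, 241]; [2221, 241, 31]; [241, 31, 6]]·[c₂, c₁, c₀]ᵀ = [-73024, -7452, -826]ᵀ.
Solving the 3×3 system (Gaussian elimination) gives c₂ = -17030/5631, c₁ = -81188/28155, c₀ = -12114/9385.

c₂ = -3.0243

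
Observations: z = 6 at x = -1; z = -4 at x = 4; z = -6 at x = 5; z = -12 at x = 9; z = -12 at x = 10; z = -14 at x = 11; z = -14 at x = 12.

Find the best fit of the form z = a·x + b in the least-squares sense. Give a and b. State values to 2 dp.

a = -1.54, b = 3.03

Setting ∂/∂a … = 0 gives: 488·a + 50·b = -602;  50·a + 7·b = -56.
Determinant 488·7 − 50² = 916.
a = ((-602)·7 − 50·(-56))/916 = -707/458; b = (488·(-56) − 50·(-602))/916 = 693/229.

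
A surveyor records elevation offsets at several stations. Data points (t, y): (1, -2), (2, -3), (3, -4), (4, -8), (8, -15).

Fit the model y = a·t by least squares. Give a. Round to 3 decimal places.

The normal system AᵀA·[a]ᵀ = Aᵀy is [[94]]·[a]ᵀ = [-172]ᵀ.
Hence a = -172 / 94 ≈ -1.82979.

a = -1.830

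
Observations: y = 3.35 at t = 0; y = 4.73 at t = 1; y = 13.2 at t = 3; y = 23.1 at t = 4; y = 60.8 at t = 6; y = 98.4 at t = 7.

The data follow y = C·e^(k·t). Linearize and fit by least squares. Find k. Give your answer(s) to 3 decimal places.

k = 0.493

Linearized form: ln y = k·t + ln C. From the 6 transformed points,
Σt = 21.0000, Σ(t)² = 111.0000, Σln y = 17.1796, Σt·ln y = 78.6227.
Equations: 111.0000·k + 21.0000·ln C = 78.6227;  21.0000·k + 6·ln C = 17.1796.
Solving (det = 225.0000): k = 0.49318, ln C = 1.13713.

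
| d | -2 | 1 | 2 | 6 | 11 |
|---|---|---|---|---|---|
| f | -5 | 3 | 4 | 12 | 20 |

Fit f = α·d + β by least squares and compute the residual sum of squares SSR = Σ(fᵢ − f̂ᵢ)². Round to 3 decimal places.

Normal-equation sums: Σd·d = 166, Σd = 18, Σ1 = 5.
Moment sums: Σd·f = 313, Σf = 34.
Normal equations: [[166, 18]; [18, 5]]·[α, β]ᵀ = [313, 34]ᵀ.
Δ = 166·5 − 18² = 506.
α = (313·5 − 18·34)/506 = 953/506; β = (166·34 − 18·313)/506 = 5/253.
Residuals: -317/253, 555/506, 54/253, 172/253, -373/506; SSR = 1935/506.

SSR = 3.824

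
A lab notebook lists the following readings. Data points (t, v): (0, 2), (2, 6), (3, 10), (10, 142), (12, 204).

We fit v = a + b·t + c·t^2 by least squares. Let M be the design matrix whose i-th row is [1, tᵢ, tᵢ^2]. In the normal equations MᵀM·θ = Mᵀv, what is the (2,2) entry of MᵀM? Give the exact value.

Row 2 ↔ basis t, column 2 ↔ basis t, so (MᵀM)_{2,2} = Σᵢ (t)·(t) = (0)·(0) + (2)·(2) + (3)·(3) + (10)·(10) + (12)·(12) = 257.

257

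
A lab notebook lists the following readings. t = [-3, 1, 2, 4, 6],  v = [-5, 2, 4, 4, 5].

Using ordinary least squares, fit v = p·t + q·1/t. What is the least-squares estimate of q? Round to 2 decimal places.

q = 1.98

Normal-equation sums: Σt·t = 66, Σt·1/t = 5, Σ1/t·1/t = 209/144.
For Aᵀv: Σt·v = 71, Σ1/t·v = 15/2.
AᵀA·[p, q]ᵀ = Aᵀv becomes [[66, 5]; [5, 209/144]]·[p, q]ᵀ = [71, 15/2]ᵀ.
Eliminating q: (209/144)·(row 1) − 5·(row 2) gives (1699/24)·p = (209/144)·71 − 5·(15/2) = 9439/144, so p = 9439/10194.
Then q = ((15/2) − 5·(9439/10194))/(209/144) = 3360/1699.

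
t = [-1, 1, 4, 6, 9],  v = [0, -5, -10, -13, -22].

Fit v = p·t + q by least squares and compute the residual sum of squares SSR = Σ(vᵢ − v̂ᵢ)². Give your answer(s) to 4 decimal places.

MᵀM·[p, q]ᵀ = Mᵀv reads: 135·p + 19·q = -321;  19·p + 5·q = -50.
Determinant 135·5 − 19² = 314.
p = ((-321)·5 − 19·(-50))/314 = -655/314; q = (135·(-50) − 19·(-321))/314 = -651/314.
Residuals: -2/157, -132/157, 131/314, 499/314, -181/157; SSR = 1487/314.

SSR = 4.7357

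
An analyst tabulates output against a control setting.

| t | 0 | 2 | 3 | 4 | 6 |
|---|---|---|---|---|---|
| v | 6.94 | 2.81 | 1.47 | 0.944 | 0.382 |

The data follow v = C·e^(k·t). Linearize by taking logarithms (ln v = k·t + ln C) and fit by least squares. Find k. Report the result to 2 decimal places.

Taking logs, ln v = k·t + ln C, so regress ln v on t.
Σt = 15.0000, Σ(t)² = 65.0000, Σln v = 2.3358, Σt·ln v = -2.7824.
Equations: 65.0000·k + 15.0000·ln C = -2.7824;  15.0000·k + 5·ln C = 2.3358.
Solving (det = 100.0000): k = -0.48949, ln C = 1.93562.

k = -0.49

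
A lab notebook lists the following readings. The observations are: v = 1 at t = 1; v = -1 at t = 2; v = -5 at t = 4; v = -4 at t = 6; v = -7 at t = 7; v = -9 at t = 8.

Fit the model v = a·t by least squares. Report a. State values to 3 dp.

Sums needed: Σt·t = 170.
For Mᵀv: Σt·v = -166.
MᵀM·[a]ᵀ = Mᵀv becomes [[170]]·[a]ᵀ = [-166]ᵀ.
a = (-166)/170 = -0.976471.

a = -0.976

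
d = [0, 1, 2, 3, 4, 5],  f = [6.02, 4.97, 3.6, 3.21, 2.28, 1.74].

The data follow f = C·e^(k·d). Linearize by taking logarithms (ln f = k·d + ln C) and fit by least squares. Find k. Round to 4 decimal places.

Linearized form: ln f = k·d + ln C. From the 6 transformed points,
AᵀA = [[55.0000, 15.0000]; [15.0000, 6]], rhs = [13.7302, 7.2238]ᵀ  (here Σd = 15.0000, Σ(d)² = 55.0000, Σln f = 7.2238, Σd·ln f = 13.7302).
Solving (det = 105.0000): k = -0.24738, ln C = 1.82242.

k = -0.2474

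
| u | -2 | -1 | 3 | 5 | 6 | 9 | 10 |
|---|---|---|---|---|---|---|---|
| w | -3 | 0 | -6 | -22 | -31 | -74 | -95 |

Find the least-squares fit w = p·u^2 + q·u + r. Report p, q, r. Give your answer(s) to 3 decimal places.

p = -1.002, q = 0.458, r = 1.664

Entries of AᵀA: Σu^2·u^2 = 18580, Σu^2·u = 2088, Σu^2 = 256, Σu·u = 256, Σu = 30, Σ1 = 7.
Moment sums: Σu^2·w = -17226, Σu·w = -1924, Σw = -231.
Normal equations: [[18580, 2088, 256]; [2088, 256, 30]; [256, 30, 7]]·[p, q, r]ᵀ = [-17226, -1924, -231]ᵀ.
Row-reducing yields p = -56323/56234, q = 25783/56234, r = 46796/28117.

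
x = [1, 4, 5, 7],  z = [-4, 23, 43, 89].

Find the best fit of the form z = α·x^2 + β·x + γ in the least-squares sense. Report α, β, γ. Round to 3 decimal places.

Compute the Gram sums: Σx^2·x^2 = 3283, Σx^2·x = 533, Σx^2 = 91, Σx·x = 91, Σx = 17, Σ1 = 4.
For Aᵀz: Σx^2·z = 5800, Σx·z = 926, Σz = 151.
Row-reducing yields α = 41/20, β = -83/100, γ = -134/25.

α = 2.050, β = -0.830, γ = -5.360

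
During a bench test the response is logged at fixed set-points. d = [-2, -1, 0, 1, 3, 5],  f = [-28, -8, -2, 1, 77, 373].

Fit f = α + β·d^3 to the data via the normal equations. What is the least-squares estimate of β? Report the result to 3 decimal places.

Forming AᵀA = [[6, 144]; [144, 16420]] and Aᵀf = [413, 48937]ᵀ gives AᵀA·[α, β]ᵀ = Aᵀf.
Determinant 6·16420 − 144² = 77784.
α = (413·16420 − 144·48937)/77784 = -9481/2778; β = (6·48937 − 144·413)/77784 = 5575/1852.

β = 3.010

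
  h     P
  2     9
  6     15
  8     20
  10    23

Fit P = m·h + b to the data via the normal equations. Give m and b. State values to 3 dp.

AᵀA·[m, b]ᵀ = AᵀP reads: 204·m + 26·b = 498;  26·m + 4·b = 67.
(Σh·h = 204, Σh = 26, Σ1 = 4, Σh·P = 498, ΣP = 67.)
Determinant 204·4 − 26² = 140.
m = (498·4 − 26·67)/140 = 25/14; b = (204·67 − 26·498)/140 = 36/7.

m = 1.786, b = 5.143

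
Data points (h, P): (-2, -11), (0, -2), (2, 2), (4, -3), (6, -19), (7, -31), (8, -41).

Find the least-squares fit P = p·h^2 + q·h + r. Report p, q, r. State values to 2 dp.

p = -1.06, q = 3.33, r = -0.67

Entries of MᵀM: Σh^2·h^2 = 8081, Σh^2·h = 1135, Σh^2 = 173, Σh·h = 173, Σh = 25, Σ1 = 7.
And Σh^2·P = -4911, Σh·P = -645, ΣP = -105.
Solving the 3×3 system (Gaussian elimination) gives p = -31648/29827, q = 99305/29827, r = -2844/4261.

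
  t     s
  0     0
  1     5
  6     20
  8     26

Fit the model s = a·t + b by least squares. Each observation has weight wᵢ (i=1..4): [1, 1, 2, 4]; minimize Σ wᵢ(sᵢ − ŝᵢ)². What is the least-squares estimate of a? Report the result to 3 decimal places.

a = 3.148

With design matrix X, XᵀWX = [[329, 45]; [45, 8]] and XᵀWs = [1077, 149]ᵀ.
Eliminating b: 8·(row 1) − 45·(row 2) gives 607·a = 8·1077 − 45·149 = 1911, so a = 1911/607.
Then b = (149 − 45·(1911/607))/8 = 556/607.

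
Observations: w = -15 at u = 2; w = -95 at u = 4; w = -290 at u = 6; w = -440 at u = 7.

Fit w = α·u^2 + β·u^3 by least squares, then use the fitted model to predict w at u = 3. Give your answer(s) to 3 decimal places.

ŵ = -45.033

Sums needed: Σu^2·u^2 = 3969, Σu^2·u^3 = 25639, Σu^3·u^3 = 168465.
Right-hand side: Σu^2·w = -33580, Σu^3·w = -219760.
Δ = 3969·168465 − 25639² = 11279264.
α = ((-33580)·168465 − 25639·(-219760))/11279264 = -5657015/2819816; β = (3969·(-219760) − 25639·(-33580))/11279264 = -2817455/2819816.
At u = 3: ŵ = (-5657015/2819816)·(9) + (-2817455/2819816)·(27) = -31746105/704954.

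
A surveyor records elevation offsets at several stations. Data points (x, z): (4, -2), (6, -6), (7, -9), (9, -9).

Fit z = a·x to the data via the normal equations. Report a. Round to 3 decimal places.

Entries of AᵀA: Σx·x = 182.
And Σx·z = -188.
a = (-188)/182 = -1.03297.

a = -1.033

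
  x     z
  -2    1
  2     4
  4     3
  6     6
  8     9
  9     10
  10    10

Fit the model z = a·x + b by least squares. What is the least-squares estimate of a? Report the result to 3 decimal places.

MᵀM·[a, b]ᵀ = Mᵀz reads: 305·a + 37·b = 316;  37·a + 7·b = 43.
(Σx·x = 305, Σx = 37, Σ1 = 7, Σx·z = 316, Σz = 43.)
det = 305·7 − 37² = 766.
a = (316·7 − 37·43)/766 = 621/766; b = (305·43 − 37·316)/766 = 1423/766.

a = 0.811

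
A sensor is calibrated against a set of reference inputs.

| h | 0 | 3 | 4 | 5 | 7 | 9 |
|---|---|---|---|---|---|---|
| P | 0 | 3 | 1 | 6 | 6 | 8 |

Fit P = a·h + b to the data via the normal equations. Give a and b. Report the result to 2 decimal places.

Forming XᵀX = [[180, 28]; [28, 6]] and XᵀP = [157, 24]ᵀ gives XᵀX·[a, b]ᵀ = XᵀP.
Eliminating b: 6·(row 1) − 28·(row 2) gives 296·a = 6·157 − 28·24 = 270, so a = 135/148.
Then b = (24 − 28·(135/148))/6 = -19/74.

a = 0.91, b = -0.26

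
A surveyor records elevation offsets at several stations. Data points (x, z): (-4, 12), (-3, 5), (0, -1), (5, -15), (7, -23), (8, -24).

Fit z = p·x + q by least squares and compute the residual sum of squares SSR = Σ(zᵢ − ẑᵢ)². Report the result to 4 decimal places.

The normal system MᵀM·[p, q]ᵀ = Mᵀz is [[163, 13]; [13, 6]]·[p, q]ᵀ = [-491, -46]ᵀ.
Δ = 163·6 − 13² = 809.
p = ((-491)·6 − 13·(-46))/809 = -2348/809; q = (163·(-46) − 13·(-491))/809 = -1115/809.
Residuals: 1431/809, -1884/809, 306/809, 720/809, -1056/809, 483/809; SSR = 9342/809.

SSR = 11.5476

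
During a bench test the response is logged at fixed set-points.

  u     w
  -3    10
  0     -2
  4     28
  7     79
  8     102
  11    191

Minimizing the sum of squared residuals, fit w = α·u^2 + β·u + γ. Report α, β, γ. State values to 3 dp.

From the data, Σu^2·u^2 = 21475, Σu^2·u = 2223, Σu^2 = 259, Σu·u = 259, Σu = 27, Σ1 = 6.
For Aᵀw: Σu^2·w = 34048, Σu·w = 3552, Σw = 408.
Inverting the 3×3 Gram matrix, [α, β, γ]ᵀ = [66792/44585, 213648/222925, -218456/222925]ᵀ.

α = 1.498, β = 0.958, γ = -0.980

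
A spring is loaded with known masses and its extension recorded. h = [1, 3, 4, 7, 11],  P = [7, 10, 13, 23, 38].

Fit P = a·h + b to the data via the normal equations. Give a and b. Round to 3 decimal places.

Setting ∂/∂a … = 0 gives: 196·a + 26·b = 668;  26·a + 5·b = 91.
Determinant 196·5 − 26² = 304.
a = (668·5 − 26·91)/304 = 487/152; b = (196·91 − 26·668)/304 = 117/76.

a = 3.204, b = 1.539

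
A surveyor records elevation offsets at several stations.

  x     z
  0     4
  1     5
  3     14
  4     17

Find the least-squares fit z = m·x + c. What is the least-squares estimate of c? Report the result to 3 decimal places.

c = 3.000

Entries of MᵀM: Σx·x = 26, Σx = 8, Σ1 = 4.
Right-hand side: Σx·z = 115, Σz = 40.
So MᵀM·[m, c]ᵀ = Mᵀz: [[26, 8]; [8, 4]]·[m, c]ᵀ = [115, 40]ᵀ.
Eliminating c: 4·(row 1) − 8·(row 2) gives 40·m = 4·115 − 8·40 = 140, so m = 7/2.
Then c = (40 − 8·(7/2))/4 = 3.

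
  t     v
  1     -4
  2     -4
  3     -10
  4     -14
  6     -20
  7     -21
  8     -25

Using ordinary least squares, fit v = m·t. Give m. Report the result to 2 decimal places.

m = -3.16

From the data, Σt·t = 179.
For Mᵀv: Σt·v = -565.
So MᵀM·[m]ᵀ = Mᵀv: [[179]]·[m]ᵀ = [-565]ᵀ.
Hence m = -565 / 179 ≈ -3.15642.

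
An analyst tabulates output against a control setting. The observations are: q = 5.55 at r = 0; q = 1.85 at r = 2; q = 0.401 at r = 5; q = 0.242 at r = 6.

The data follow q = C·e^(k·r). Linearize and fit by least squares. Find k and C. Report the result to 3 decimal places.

k = -0.520, C = 5.422

With ln qᵢ as the transformed response and rᵢ as the regressor:
XᵀX = [[65.0000, 13.0000]; [13.0000, 4]], rhs = [-11.8515, -0.0036]ᵀ  (here Σr = 13.0000, Σ(r)² = 65.0000, Σln q = -0.0036, Σr·ln q = -11.8515).
Solving (det = 91.0000): k = -0.52043, ln C = 1.69048, so C = exp(1.69048) = 5.42209.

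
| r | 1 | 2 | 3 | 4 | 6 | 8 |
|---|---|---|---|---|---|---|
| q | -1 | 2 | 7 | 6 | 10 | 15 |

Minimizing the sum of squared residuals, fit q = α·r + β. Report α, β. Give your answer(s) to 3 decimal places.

Compute the Gram sums: Σr·r = 130, Σr = 24, Σ1 = 6.
And Σr·q = 228, Σq = 39.
det = 130·6 − 24² = 204.
α = (228·6 − 24·39)/204 = 36/17; β = (130·39 − 24·228)/204 = -67/34.

α = 2.118, β = -1.971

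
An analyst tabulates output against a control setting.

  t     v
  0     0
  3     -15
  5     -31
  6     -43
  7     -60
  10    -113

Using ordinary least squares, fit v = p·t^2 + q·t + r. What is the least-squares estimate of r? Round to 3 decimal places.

Sums needed: Σt^2·t^2 = 14403, Σt^2·t = 1711, Σt^2 = 219, Σt·t = 219, Σt = 31, Σ1 = 6.
And Σt^2·v = -16698, Σt·v = -2008, Σv = -262.
Solving the 3×3 system (Gaussian elimination) gives p = -121769/123816, q = -59217/41272, r = -5525/15477.

r = -0.357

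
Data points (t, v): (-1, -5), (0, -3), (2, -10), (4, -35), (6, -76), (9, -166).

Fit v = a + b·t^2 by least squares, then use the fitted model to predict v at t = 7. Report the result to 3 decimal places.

Compute the Gram sums: Σ1 = 6, Σt^2 = 138, Σt^2·t^2 = 8130.
Moment sums: Σv = -295, Σt^2·v = -16787.
So AᵀA·[a, b]ᵀ = Aᵀv: [[6, 138]; [138, 8130]]·[a, b]ᵀ = [-295, -16787]ᵀ.
det = 6·8130 − 138² = 29736.
a = ((-295)·8130 − 138·(-16787))/29736 = -3406/1239; b = (6·(-16787) − 138·(-295))/29736 = -1667/826.
At t = 7: v̂ = (-3406/1239)·(1) + (-1667/826)·(49) = -251861/2478.

v̂ = -101.639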